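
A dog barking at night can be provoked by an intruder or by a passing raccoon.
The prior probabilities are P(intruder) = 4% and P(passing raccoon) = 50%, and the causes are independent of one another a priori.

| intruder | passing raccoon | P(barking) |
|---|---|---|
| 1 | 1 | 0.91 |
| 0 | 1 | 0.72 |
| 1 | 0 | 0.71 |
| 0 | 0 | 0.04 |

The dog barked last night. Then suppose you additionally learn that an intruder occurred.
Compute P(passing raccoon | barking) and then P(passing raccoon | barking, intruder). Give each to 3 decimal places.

P(passing raccoon | barking) ≈ 0.916; P(passing raccoon | barking, intruder) ≈ 0.562

P(barking) = 0.04×0.96×0.5 + 0.72×0.96×0.5 + 0.71×0.04×0.5 + 0.91×0.04×0.5 = 0.019200 + 0.345600 + 0.014200 + 0.018200 = 0.397200
Of this, 0.363800 comes from 0.345600 + 0.018200 (the passing raccoon=true cases).
P(passing raccoon | barking) = 0.363800 / 0.397200 ≈ 0.916

Now condition on the additional information:
Sum P(barking|·) weighted by the priors over both values of passing raccoon:
  P(barking | intruder) = 0.71*0.5 + 0.91*0.5
        = 0.355000 + 0.455000 = 0.810000
The terms with passing raccoon present sum to 0.455000, so
  P(passing raccoon | barking, intruder) = 0.455000 / 0.810000 ≈ 0.562
Conditioning on intruder lowers the posterior on passing raccoon: the classic explaining-away effect in a common-effect structure.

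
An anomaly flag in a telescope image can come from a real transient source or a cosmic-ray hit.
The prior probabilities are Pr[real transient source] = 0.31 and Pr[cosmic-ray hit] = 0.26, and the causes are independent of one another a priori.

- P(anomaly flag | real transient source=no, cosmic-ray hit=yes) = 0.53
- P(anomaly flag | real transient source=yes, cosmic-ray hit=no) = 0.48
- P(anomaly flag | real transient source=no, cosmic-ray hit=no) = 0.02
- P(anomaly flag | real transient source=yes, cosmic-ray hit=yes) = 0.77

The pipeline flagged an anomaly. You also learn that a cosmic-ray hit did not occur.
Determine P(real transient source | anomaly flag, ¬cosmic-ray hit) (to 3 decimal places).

P(real transient source | anomaly flag, ¬cosmic-ray hit) ≈ 0.915

Enumerate both values of real transient source and weight by the priors:
  P(anomaly flag | ¬cosmic-ray hit) = 0.02×0.69 + 0.48×0.31
        = 0.013800 + 0.148800 = 0.162600
The terms with real transient source present sum to 0.148800, so
  P(real transient source | anomaly flag, ¬cosmic-ray hit) = 0.148800 / 0.162600 ≈ 0.915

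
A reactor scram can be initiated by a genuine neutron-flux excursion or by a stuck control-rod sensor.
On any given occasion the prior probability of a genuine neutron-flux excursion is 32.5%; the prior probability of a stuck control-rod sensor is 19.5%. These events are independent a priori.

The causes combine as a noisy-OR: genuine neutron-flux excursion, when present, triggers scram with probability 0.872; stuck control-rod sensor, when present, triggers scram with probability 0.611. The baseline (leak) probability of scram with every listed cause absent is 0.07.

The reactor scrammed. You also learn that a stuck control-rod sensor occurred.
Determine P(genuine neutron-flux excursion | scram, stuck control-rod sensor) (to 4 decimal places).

Under noisy-OR, P(scram | causes) = 1 − (1−0.07)·∏(1−qᵢ) over the active causes.
P(scram | stuck control-rod sensor) = 0.63823×0.675 + 0.953693×0.325 = 0.430805 + 0.309950 = 0.740755
Of this, 0.309950 comes from 0.953693×0.325 (the genuine neutron-flux excursion=true cases).
Hence the posterior is 0.309950/0.740755 ≈ 0.4184.

P(genuine neutron-flux excursion | scram, stuck control-rod sensor) ≈ 0.4184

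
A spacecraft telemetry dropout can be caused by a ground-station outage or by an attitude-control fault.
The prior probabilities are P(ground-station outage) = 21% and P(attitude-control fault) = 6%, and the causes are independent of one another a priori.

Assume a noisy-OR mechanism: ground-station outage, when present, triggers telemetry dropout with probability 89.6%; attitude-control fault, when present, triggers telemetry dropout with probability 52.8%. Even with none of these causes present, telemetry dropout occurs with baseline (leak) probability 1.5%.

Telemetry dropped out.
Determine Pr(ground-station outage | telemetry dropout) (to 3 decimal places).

Pr(ground-station outage | telemetry dropout) ≈ 0.838

Under noisy-OR, P(telemetry dropout | causes) = 1 − (1−0.015)·∏(1−qᵢ) over the active causes.
Sum P(telemetry dropout|·) weighted by the priors over the 4 (ground-station outage, attitude-control fault) configurations:
  P(telemetry dropout) = 0.015×0.79×0.94 + 0.53508×0.79×0.06 + 0.89756×0.21×0.94 + 0.951648×0.21×0.06
        = 0.011139 + 0.025363 + 0.177178 + 0.011991 = 0.225671
The terms with ground-station outage present sum to 0.189169, so
  P(ground-station outage | telemetry dropout) = 0.189169 / 0.225671 ≈ 0.838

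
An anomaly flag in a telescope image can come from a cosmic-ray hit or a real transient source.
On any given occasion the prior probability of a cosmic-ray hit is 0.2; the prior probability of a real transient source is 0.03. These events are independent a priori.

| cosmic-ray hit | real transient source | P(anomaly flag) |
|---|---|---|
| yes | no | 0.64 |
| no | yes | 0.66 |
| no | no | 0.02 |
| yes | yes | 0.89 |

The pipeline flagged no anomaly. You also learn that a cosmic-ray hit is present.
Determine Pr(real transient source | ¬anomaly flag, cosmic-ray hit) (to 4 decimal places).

P(¬anomaly flag | cosmic-ray hit) = 0.36×0.97 + 0.11×0.03 = 0.349200 + 0.003300 = 0.352500
Of this, 0.003300 comes from 0.11×0.03 (the real transient source=true cases).
So P(real transient source | ¬anomaly flag, cosmic-ray hit) = 0.003300/0.352500 ≈ 0.0094.

Pr(real transient source | ¬anomaly flag, cosmic-ray hit) ≈ 0.0094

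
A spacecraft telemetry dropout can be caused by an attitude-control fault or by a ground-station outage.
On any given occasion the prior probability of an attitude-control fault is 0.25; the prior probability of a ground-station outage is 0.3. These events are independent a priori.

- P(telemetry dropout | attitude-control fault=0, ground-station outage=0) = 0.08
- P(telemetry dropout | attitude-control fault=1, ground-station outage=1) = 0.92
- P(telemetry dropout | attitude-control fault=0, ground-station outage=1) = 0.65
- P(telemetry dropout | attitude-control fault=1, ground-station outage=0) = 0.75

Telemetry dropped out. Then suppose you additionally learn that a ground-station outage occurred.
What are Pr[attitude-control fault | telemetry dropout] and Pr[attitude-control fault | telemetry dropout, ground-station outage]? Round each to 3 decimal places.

Pr[attitude-control fault | telemetry dropout] ≈ 0.515; Pr[attitude-control fault | telemetry dropout, ground-station outage] ≈ 0.321

Enumerate the 4 (attitude-control fault, ground-station outage) configurations and weight by the priors:
  P(telemetry dropout) = 0.08×0.75×0.7 + 0.65×0.75×0.3 + 0.75×0.25×0.7 + 0.92×0.25×0.3
        = 0.042000 + 0.146250 + 0.131250 + 0.069000 = 0.388500
The terms with attitude-control fault present sum to 0.200250, so
  P(attitude-control fault | telemetry dropout) = 0.200250 / 0.388500 ≈ 0.515

With the extra evidence:
Enumerate both values of attitude-control fault and weight by the priors:
  P(telemetry dropout | ground-station outage) = 0.65*0.75 + 0.92*0.25
        = 0.487500 + 0.230000 = 0.717500
Keeping only the attitude-control fault-present terms gives 0.230000, so
  P(attitude-control fault | telemetry dropout, ground-station outage) = 0.230000 / 0.717500 ≈ 0.321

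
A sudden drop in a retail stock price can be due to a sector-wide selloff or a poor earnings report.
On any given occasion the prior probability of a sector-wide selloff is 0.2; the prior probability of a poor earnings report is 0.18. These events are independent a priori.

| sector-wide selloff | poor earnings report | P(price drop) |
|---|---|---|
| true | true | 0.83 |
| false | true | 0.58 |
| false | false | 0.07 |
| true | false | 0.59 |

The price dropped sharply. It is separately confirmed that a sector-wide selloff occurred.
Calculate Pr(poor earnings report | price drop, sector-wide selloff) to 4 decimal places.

Weight on poor earnings report=true, given the evidence: 0.83×0.18 = 0.149400
Denominator P(price drop | sector-wide selloff): 0.59×0.82 + 0.83×0.18 = 0.633200
P(poor earnings report | price drop, sector-wide selloff) = 0.149400/0.633200 ≈ 0.2359

Pr(poor earnings report | price drop, sector-wide selloff) ≈ 0.2359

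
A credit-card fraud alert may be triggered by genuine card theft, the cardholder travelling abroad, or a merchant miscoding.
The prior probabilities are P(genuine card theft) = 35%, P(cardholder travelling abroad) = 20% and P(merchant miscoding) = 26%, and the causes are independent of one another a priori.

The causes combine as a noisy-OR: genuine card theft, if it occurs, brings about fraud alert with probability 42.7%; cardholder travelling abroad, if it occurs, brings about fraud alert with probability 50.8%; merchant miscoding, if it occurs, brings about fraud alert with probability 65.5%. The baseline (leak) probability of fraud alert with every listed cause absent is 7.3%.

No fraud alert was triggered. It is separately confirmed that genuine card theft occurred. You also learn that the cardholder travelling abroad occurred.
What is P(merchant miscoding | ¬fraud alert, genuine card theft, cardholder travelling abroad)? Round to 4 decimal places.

Under noisy-OR, P(fraud alert | causes) = 1 − (1−0.073)·∏(1−qᵢ) over the active causes.
Sum P(¬fraud alert|·) weighted by the priors over both values of merchant miscoding:
  P(¬fraud alert | genuine card theft, cardholder travelling abroad) = 0.261336·0.74 + 0.090161·0.26
        = 0.193389 + 0.023442 = 0.216831
The terms with merchant miscoding present sum to 0.023442, so
  P(merchant miscoding | ¬fraud alert, genuine card theft, cardholder travelling abroad) = 0.023442 / 0.216831 ≈ 0.1081

P(merchant miscoding | ¬fraud alert, genuine card theft, cardholder travelling abroad) ≈ 0.1081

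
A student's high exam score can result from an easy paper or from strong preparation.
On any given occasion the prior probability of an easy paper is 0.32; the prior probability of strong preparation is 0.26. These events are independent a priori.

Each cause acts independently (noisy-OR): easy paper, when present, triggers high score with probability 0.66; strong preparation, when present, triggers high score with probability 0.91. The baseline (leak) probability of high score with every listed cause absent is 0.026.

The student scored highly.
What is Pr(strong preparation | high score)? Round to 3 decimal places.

Under noisy-OR, P(high score | causes) = 1 − (1−0.026)·∏(1−qᵢ) over the active causes.
For the numerator, keep only strong preparation=true terms: 0.161302 + 0.080720 = 0.242022
Denominator P(high score): 0.026*0.68*0.74 + 0.91234*0.68*0.26 + 0.66884*0.32*0.74 + 0.970196*0.32*0.26 = 0.413486
Posterior = 0.242022 / 0.413486 ≈ 0.585

Pr(strong preparation | high score) ≈ 0.585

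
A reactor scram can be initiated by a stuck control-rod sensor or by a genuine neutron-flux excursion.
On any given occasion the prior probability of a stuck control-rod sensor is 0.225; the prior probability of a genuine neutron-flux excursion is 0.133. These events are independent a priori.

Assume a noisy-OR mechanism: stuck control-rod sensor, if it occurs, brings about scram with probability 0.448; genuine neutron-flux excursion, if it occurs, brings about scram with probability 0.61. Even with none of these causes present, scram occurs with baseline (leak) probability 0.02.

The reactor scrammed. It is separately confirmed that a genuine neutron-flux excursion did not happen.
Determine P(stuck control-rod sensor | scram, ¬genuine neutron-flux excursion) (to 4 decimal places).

P(stuck control-rod sensor | scram, ¬genuine neutron-flux excursion) ≈ 0.8695

Under noisy-OR, P(scram | causes) = 1 − (1−0.02)·∏(1−qᵢ) over the active causes.
Numerator (weight on configurations with stuck control-rod sensor): 0.45904·0.225 = 0.103284
Denominator P(scram | ¬genuine neutron-flux excursion): 0.02·0.775 + 0.45904·0.225 = 0.118784
P(stuck control-rod sensor | scram, ¬genuine neutron-flux excursion) = 0.103284/0.118784 ≈ 0.8695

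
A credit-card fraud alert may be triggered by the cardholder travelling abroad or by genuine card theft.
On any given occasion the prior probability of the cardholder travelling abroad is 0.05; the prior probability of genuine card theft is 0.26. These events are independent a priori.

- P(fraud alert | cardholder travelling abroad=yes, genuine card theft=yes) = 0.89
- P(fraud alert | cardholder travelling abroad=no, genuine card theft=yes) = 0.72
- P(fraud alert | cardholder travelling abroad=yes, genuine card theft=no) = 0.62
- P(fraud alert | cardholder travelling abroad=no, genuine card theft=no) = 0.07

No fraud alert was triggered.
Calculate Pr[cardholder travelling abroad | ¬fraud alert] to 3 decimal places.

P(¬fraud alert) = 0.93*0.95*0.74 + 0.28*0.95*0.26 + 0.38*0.05*0.74 + 0.11*0.05*0.26 = 0.653790 + 0.069160 + 0.014060 + 0.001430 = 0.738440
Restricting to configurations with cardholder travelling abroad present: 0.014060 + 0.001430 = 0.015490.
So P(cardholder travelling abroad | ¬fraud alert) = 0.015490/0.738440 ≈ 0.021.

Pr[cardholder travelling abroad | ¬fraud alert] ≈ 0.021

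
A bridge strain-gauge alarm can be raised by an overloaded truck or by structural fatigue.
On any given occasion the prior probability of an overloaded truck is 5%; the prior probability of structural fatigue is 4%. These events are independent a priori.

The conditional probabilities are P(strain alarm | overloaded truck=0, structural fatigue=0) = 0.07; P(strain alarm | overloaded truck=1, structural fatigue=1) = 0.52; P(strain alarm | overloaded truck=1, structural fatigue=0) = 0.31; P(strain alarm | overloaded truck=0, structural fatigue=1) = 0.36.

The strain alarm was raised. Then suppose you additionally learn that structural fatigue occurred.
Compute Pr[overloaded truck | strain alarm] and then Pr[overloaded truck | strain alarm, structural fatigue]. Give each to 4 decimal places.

Weight on overloaded truck=true, given the evidence: 0.014880 + 0.001040 = 0.015920
Normalizer over all consistent configurations: 0.07*0.95*0.96 + 0.36*0.95*0.04 + 0.31*0.05*0.96 + 0.52*0.05*0.04 = 0.093440
Posterior = 0.015920 / 0.093440 ≈ 0.1704

Now also conditioning on structural fatigue=true:
P(strain alarm | structural fatigue) = 0.36*0.95 + 0.52*0.05 = 0.342000 + 0.026000 = 0.368000
The overloaded truck-present share is 0.52*0.05 = 0.026000.
Hence the posterior is 0.026000/0.368000 ≈ 0.0707.
The drop from 0.1704 to 0.0707 is the explaining-away (discounting) effect.

Pr[overloaded truck | strain alarm] ≈ 0.1704; Pr[overloaded truck | strain alarm, structural fatigue] ≈ 0.0707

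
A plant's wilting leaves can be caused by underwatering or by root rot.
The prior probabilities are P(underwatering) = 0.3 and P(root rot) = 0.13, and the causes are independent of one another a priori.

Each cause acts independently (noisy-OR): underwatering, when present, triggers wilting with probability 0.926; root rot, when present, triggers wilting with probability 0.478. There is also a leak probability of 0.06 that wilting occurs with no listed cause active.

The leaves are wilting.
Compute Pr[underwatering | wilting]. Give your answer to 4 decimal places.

Pr[underwatering | wilting] ≈ 0.7719

Under noisy-OR, P(wilting | causes) = 1 − (1−0.06)·∏(1−qᵢ) over the active causes.
Numerator (weight on configurations with underwatering): 0.242845 + 0.037584 = 0.280429
Normalizer over all consistent configurations: 0.06·0.7·0.87 + 0.50932·0.7·0.13 + 0.93044·0.3·0.87 + 0.96369·0.3·0.13 = 0.363317
P(underwatering | wilting) = 0.280429/0.363317 ≈ 0.7719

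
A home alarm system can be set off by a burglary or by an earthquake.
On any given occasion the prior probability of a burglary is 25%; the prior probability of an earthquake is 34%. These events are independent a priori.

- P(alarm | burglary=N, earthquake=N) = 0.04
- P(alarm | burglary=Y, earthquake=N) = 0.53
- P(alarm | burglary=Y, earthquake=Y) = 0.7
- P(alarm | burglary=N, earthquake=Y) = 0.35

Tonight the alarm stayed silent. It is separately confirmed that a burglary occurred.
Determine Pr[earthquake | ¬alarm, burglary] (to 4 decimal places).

Pr[earthquake | ¬alarm, burglary] ≈ 0.2475

P(¬alarm | burglary) = 0.47*0.66 + 0.3*0.34 = 0.310200 + 0.102000 = 0.412200
Restricting to configurations with earthquake present: 0.3*0.34 = 0.102000.
So P(earthquake | ¬alarm, burglary) = 0.102000/0.412200 ≈ 0.2475.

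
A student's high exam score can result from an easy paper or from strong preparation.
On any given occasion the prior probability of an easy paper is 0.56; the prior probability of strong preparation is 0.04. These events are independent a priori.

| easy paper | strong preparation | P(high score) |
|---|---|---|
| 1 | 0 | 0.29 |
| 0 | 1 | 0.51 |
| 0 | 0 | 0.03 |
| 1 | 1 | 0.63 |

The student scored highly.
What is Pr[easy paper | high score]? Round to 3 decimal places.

Weight on easy paper=true, given the evidence: 0.155904 + 0.014112 = 0.170016
The normalizing constant is 0.03×0.44×0.96 + 0.51×0.44×0.04 + 0.29×0.56×0.96 + 0.63×0.56×0.04 = 0.191664
Posterior = 0.170016 / 0.191664 ≈ 0.887

Pr[easy paper | high score] ≈ 0.887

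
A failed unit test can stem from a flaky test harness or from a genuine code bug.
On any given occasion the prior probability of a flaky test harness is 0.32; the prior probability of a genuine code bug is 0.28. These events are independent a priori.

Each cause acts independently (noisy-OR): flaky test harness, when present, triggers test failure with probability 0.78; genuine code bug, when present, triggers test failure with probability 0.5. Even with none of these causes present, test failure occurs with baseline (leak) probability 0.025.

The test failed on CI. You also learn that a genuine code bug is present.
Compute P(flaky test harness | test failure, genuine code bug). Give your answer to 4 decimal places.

Under noisy-OR, P(test failure | causes) = 1 − (1−0.025)·∏(1−qᵢ) over the active causes.
Enumerate both values of flaky test harness and weight by the priors:
  P(test failure | genuine code bug) = 0.5125*0.68 + 0.89275*0.32
        = 0.348500 + 0.285680 = 0.634180
The terms with flaky test harness present sum to 0.285680, so
  P(flaky test harness | test failure, genuine code bug) = 0.285680 / 0.634180 ≈ 0.4505

P(flaky test harness | test failure, genuine code bug) ≈ 0.4505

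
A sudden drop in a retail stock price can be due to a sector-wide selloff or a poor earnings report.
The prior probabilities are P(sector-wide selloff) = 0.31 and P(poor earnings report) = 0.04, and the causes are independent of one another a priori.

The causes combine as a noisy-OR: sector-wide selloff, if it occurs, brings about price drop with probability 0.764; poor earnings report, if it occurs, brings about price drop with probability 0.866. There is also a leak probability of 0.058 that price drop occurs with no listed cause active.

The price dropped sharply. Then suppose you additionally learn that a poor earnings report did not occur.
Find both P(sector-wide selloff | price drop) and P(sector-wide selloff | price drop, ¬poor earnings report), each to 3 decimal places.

P(sector-wide selloff | price drop) ≈ 0.796; P(sector-wide selloff | price drop, ¬poor earnings report) ≈ 0.858

Under noisy-OR, P(price drop | causes) = 1 − (1−0.058)·∏(1−qᵢ) over the active causes.
Numerator (weight on configurations with sector-wide selloff): 0.231440 + 0.012031 = 0.243471
Normalizer over all consistent configurations: 0.058*0.69*0.96 + 0.873772*0.69*0.04 + 0.777688*0.31*0.96 + 0.97021*0.31*0.04 = 0.306006
Posterior = 0.243471 / 0.306006 ≈ 0.796

Now also conditioning on poor earnings report≠true:
By total probability over both values of sector-wide selloff:
  P(price drop | ¬poor earnings report) = 0.058*0.69 + 0.777688*0.31
        = 0.040020 + 0.241083 = 0.281103
Configurations with sector-wide selloff contribute 0.241083, so
  P(sector-wide selloff | price drop, ¬poor earnings report) = 0.241083 / 0.281103 ≈ 0.858
Ruling out poor earnings report raises the posterior on sector-wide selloff — the flip side of explaining away.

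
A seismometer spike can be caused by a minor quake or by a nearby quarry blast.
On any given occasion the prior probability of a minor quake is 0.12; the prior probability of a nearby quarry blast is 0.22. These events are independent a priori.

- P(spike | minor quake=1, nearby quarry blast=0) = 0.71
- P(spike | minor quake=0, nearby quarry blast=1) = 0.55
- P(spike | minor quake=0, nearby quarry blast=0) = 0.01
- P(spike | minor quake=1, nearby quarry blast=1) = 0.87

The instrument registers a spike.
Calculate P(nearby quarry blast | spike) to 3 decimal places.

P(spike) = 0.01·0.88·0.78 + 0.55·0.88·0.22 + 0.71·0.12·0.78 + 0.87·0.12·0.22 = 0.006864 + 0.106480 + 0.066456 + 0.022968 = 0.202768
Restricting to configurations with nearby quarry blast present: 0.106480 + 0.022968 = 0.129448.
So P(nearby quarry blast | spike) = 0.129448/0.202768 ≈ 0.638.

P(nearby quarry blast | spike) ≈ 0.638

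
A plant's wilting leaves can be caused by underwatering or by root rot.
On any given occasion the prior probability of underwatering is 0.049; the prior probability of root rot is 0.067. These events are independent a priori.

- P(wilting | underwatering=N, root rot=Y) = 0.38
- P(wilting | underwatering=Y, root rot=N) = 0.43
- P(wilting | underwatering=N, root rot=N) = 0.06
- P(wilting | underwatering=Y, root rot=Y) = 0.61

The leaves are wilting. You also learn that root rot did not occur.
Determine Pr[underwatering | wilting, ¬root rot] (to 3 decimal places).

Pr[underwatering | wilting, ¬root rot] ≈ 0.270

Sum P(wilting|·) weighted by the priors over both values of underwatering:
  P(wilting | ¬root rot) = 0.06*0.951 + 0.43*0.049
        = 0.057060 + 0.021070 = 0.078130
The terms with underwatering present sum to 0.021070, so
  P(underwatering | wilting, ¬root rot) = 0.021070 / 0.078130 ≈ 0.270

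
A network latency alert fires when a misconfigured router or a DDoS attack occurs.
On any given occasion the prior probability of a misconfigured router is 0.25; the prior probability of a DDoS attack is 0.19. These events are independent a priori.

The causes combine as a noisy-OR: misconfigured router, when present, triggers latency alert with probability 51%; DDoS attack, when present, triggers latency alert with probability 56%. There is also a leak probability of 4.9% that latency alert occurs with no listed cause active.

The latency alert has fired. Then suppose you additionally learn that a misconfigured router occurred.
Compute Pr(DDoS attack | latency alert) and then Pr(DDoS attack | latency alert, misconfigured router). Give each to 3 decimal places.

Under noisy-OR, P(latency alert | causes) = 1 − (1−0.049)·∏(1−qᵢ) over the active causes.
P(latency alert) = 0.049*0.75*0.81 + 0.58156*0.75*0.19 + 0.53401*0.25*0.81 + 0.794964*0.25*0.19 = 0.029768 + 0.082872 + 0.108137 + 0.037761 = 0.258538
The DDoS attack-present share is 0.082872 + 0.037761 = 0.120633.
So P(DDoS attack | latency alert) = 0.120633/0.258538 ≈ 0.467.

Now condition on the additional information:
Enumerate both values of DDoS attack and weight by the priors:
  P(latency alert | misconfigured router) = 0.53401×0.81 + 0.794964×0.19
        = 0.432548 + 0.151043 = 0.583591
Configurations with DDoS attack contribute 0.151043, so
  P(DDoS attack | latency alert, misconfigured router) = 0.151043 / 0.583591 ≈ 0.259
— misconfigured router explains away the evidence for DDoS attack.

Pr(DDoS attack | latency alert) ≈ 0.467; Pr(DDoS attack | latency alert, misconfigured router) ≈ 0.259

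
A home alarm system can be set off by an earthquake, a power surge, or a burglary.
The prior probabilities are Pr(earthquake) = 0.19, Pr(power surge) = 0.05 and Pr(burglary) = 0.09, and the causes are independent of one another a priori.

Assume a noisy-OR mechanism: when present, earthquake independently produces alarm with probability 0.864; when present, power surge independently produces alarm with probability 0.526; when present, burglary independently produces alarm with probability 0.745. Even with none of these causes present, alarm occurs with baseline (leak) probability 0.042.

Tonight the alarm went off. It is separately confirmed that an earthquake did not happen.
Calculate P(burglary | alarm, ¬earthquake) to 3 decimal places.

P(burglary | alarm, ¬earthquake) ≈ 0.529

Under noisy-OR, P(alarm | causes) = 1 − (1−0.042)·∏(1−qᵢ) over the active causes.
P(alarm | ¬earthquake) = 0.042*0.95*0.91 + 0.75571*0.95*0.09 + 0.545908*0.05*0.91 + 0.884207*0.05*0.09 = 0.036309 + 0.064613 + 0.024839 + 0.003979 = 0.129740
Restricting to configurations with burglary present: 0.064613 + 0.003979 = 0.068592.
P(burglary | alarm, ¬earthquake) = 0.068592 / 0.129740 ≈ 0.529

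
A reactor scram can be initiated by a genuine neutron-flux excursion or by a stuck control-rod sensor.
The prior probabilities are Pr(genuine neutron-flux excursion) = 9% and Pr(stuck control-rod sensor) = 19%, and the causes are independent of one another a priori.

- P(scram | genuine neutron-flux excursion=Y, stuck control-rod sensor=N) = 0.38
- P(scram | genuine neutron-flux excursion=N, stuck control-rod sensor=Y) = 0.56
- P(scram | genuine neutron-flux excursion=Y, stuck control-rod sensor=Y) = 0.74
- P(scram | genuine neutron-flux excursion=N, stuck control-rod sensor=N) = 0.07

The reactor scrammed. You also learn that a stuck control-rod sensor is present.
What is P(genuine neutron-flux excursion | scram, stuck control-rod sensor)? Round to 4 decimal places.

P(genuine neutron-flux excursion | scram, stuck control-rod sensor) ≈ 0.1156

For the numerator, keep only genuine neutron-flux excursion=true terms: 0.74*0.09 = 0.066600
Denominator P(scram | stuck control-rod sensor): 0.56*0.91 + 0.74*0.09 = 0.576200
P(genuine neutron-flux excursion | scram, stuck control-rod sensor) = 0.066600/0.576200 ≈ 0.1156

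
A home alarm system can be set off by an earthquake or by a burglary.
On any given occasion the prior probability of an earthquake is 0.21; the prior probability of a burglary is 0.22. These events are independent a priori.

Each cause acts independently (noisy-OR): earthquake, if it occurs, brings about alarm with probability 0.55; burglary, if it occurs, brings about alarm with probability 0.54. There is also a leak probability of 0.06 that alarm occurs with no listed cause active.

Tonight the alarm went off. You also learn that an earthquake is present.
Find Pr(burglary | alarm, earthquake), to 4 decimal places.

Pr(burglary | alarm, earthquake) ≈ 0.2825

Under noisy-OR, P(alarm | causes) = 1 − (1−0.06)·∏(1−qᵢ) over the active causes.
Sum P(alarm|·) weighted by the priors over both values of burglary:
  P(alarm | earthquake) = 0.577*0.78 + 0.80542*0.22
        = 0.450060 + 0.177192 = 0.627252
Keeping only the burglary-present terms gives 0.177192, so
  P(burglary | alarm, earthquake) = 0.177192 / 0.627252 ≈ 0.2825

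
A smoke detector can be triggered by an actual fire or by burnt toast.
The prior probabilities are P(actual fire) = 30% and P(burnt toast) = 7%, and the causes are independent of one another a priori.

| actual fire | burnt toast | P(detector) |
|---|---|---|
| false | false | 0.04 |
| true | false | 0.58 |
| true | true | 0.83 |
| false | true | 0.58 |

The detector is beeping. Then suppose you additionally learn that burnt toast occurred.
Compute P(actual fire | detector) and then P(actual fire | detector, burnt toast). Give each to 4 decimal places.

P(actual fire | detector) ≈ 0.7670; P(actual fire | detector, burnt toast) ≈ 0.3802

Weight on actual fire=true, given the evidence: 0.161820 + 0.017430 = 0.179250
Denominator P(detector): 0.04·0.7·0.93 + 0.58·0.7·0.07 + 0.58·0.3·0.93 + 0.83·0.3·0.07 = 0.233710
P(actual fire | detector) = 0.179250/0.233710 ≈ 0.7670

Now also conditioning on burnt toast=true:
For the numerator, keep only actual fire=true terms: 0.83×0.3 = 0.249000
Normalizer over all consistent configurations: 0.58×0.7 + 0.83×0.3 = 0.655000
P(actual fire | detector, burnt toast) = 0.249000/0.655000 ≈ 0.3802
The drop from 0.7670 to 0.3802 is the explaining-away (discounting) effect.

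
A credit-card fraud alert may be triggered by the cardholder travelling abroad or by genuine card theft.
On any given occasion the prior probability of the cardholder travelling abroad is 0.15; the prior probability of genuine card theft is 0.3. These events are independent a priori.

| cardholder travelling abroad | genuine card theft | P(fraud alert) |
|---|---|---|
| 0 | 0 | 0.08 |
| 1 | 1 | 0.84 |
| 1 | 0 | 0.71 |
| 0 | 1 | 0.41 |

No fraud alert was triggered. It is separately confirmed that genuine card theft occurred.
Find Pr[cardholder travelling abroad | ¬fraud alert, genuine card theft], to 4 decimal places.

Pr[cardholder travelling abroad | ¬fraud alert, genuine card theft] ≈ 0.0457

P(¬fraud alert | genuine card theft) = 0.59·0.85 + 0.16·0.15 = 0.501500 + 0.024000 = 0.525500
The cardholder travelling abroad-present share is 0.16·0.15 = 0.024000.
So P(cardholder travelling abroad | ¬fraud alert, genuine card theft) = 0.024000/0.525500 ≈ 0.0457.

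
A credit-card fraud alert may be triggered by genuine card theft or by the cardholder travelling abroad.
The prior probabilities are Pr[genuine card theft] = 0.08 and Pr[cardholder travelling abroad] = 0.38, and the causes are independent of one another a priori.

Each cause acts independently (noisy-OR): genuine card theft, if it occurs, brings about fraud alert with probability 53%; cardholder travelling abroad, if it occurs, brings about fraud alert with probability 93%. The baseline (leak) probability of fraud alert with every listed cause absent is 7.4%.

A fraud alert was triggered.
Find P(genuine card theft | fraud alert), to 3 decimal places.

P(genuine card theft | fraud alert) ≈ 0.135

Under noisy-OR, P(fraud alert | causes) = 1 − (1−0.074)·∏(1−qᵢ) over the active causes.
P(fraud alert) = 0.074×0.92×0.62 + 0.93518×0.92×0.38 + 0.56478×0.08×0.62 + 0.969535×0.08×0.38 = 0.042210 + 0.326939 + 0.028013 + 0.029474 = 0.426636
The genuine card theft-present share is 0.028013 + 0.029474 = 0.057487.
P(genuine card theft | fraud alert) = 0.057487 / 0.426636 ≈ 0.135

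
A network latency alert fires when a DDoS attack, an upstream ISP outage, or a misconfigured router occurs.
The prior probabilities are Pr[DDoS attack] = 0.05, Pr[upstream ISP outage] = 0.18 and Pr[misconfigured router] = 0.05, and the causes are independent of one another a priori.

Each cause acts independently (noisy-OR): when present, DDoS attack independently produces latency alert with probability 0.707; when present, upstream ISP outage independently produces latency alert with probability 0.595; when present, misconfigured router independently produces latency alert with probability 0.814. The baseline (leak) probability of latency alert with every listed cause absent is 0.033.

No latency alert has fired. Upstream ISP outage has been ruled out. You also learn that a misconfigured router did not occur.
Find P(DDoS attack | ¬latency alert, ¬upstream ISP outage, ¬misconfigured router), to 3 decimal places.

Under noisy-OR, P(latency alert | causes) = 1 − (1−0.033)·∏(1−qᵢ) over the active causes.
Sum P(¬latency alert|·) weighted by the priors over both values of DDoS attack:
  P(¬latency alert | ¬upstream ISP outage, ¬misconfigured router) = 0.967×0.95 + 0.283331×0.05
        = 0.918650 + 0.014167 = 0.932817
Keeping only the DDoS attack-present terms gives 0.014167, so
  P(DDoS attack | ¬latency alert, ¬upstream ISP outage, ¬misconfigured router) = 0.014167 / 0.932817 ≈ 0.015

P(DDoS attack | ¬latency alert, ¬upstream ISP outage, ¬misconfigured router) ≈ 0.015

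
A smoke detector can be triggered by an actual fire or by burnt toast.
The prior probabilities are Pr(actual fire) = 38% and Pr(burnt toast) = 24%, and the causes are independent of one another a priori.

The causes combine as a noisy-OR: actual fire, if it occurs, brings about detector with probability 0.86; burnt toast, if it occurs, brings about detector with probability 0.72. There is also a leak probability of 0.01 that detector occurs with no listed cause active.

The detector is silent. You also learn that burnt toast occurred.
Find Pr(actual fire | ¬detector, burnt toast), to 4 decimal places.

Under noisy-OR, P(detector | causes) = 1 − (1−0.01)·∏(1−qᵢ) over the active causes.
Numerator (weight on configurations with actual fire): 0.038808*0.38 = 0.014747
The normalizing constant is 0.2772*0.62 + 0.038808*0.38 = 0.186611
Posterior = 0.014747 / 0.186611 ≈ 0.0790

Pr(actual fire | ¬detector, burnt toast) ≈ 0.0790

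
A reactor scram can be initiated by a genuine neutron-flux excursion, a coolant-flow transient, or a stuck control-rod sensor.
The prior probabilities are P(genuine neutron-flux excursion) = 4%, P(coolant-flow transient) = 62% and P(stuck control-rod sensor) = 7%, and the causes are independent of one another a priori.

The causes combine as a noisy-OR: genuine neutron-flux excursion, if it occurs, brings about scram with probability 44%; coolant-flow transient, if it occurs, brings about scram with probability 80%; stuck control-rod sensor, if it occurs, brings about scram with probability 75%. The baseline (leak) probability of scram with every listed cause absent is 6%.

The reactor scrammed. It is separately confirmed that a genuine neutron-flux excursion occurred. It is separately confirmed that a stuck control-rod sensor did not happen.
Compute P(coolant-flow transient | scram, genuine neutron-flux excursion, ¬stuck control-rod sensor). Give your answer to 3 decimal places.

Under noisy-OR, P(scram | causes) = 1 − (1−0.06)·∏(1−qᵢ) over the active causes.
By total probability over both values of coolant-flow transient:
  P(scram | genuine neutron-flux excursion, ¬stuck control-rod sensor) = 0.4736·0.38 + 0.89472·0.62
        = 0.179968 + 0.554726 = 0.734694
Keeping only the coolant-flow transient-present terms gives 0.554726, so
  P(coolant-flow transient | scram, genuine neutron-flux excursion, ¬stuck control-rod sensor) = 0.554726 / 0.734694 ≈ 0.755

P(coolant-flow transient | scram, genuine neutron-flux excursion, ¬stuck control-rod sensor) ≈ 0.755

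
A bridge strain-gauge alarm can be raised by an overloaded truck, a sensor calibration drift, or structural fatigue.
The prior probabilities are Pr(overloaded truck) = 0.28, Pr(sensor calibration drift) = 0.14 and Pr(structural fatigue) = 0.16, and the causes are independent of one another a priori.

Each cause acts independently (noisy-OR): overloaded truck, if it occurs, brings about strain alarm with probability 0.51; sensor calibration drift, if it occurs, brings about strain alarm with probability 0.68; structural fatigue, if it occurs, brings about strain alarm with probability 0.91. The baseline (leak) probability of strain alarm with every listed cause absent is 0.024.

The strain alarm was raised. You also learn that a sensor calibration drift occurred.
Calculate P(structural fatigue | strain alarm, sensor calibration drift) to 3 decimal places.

P(structural fatigue | strain alarm, sensor calibration drift) ≈ 0.202

Under noisy-OR, P(strain alarm | causes) = 1 − (1−0.024)·∏(1−qᵢ) over the active causes.
Sum P(strain alarm|·) weighted by the priors over the 4 (overloaded truck, structural fatigue) configurations:
  P(strain alarm | sensor calibration drift) = 0.68768·0.72·0.84 + 0.971891·0.72·0.16 + 0.846963·0.28·0.84 + 0.986227·0.28·0.16
        = 0.415909 + 0.111962 + 0.199206 + 0.044183 = 0.771260
The terms with structural fatigue present sum to 0.156145, so
  P(structural fatigue | strain alarm, sensor calibration drift) = 0.156145 / 0.771260 ≈ 0.202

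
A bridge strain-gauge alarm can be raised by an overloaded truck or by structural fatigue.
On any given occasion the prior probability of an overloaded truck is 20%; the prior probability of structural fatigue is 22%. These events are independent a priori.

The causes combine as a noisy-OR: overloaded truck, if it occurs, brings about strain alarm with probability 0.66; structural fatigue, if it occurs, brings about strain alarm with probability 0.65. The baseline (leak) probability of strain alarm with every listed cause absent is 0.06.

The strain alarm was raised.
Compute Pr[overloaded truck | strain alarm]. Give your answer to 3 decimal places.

Under noisy-OR, P(strain alarm | causes) = 1 − (1−0.06)·∏(1−qᵢ) over the active causes.
For the numerator, keep only overloaded truck=true terms: 0.106142 + 0.039078 = 0.145220
Normalizer over all consistent configurations: 0.06×0.8×0.78 + 0.671×0.8×0.22 + 0.6804×0.2×0.78 + 0.88814×0.2×0.22 = 0.300756
Posterior = 0.145220 / 0.300756 ≈ 0.483

Pr[overloaded truck | strain alarm] ≈ 0.483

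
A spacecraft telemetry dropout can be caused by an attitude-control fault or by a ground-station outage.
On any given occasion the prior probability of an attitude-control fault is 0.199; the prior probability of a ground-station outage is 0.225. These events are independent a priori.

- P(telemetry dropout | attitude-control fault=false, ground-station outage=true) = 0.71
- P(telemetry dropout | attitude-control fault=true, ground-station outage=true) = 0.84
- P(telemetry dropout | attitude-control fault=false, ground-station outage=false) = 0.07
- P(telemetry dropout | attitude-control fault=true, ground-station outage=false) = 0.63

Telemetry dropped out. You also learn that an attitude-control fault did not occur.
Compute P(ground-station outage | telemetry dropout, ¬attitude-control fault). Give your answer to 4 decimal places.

P(ground-station outage | telemetry dropout, ¬attitude-control fault) ≈ 0.7465

P(telemetry dropout | ¬attitude-control fault) = 0.07×0.775 + 0.71×0.225 = 0.054250 + 0.159750 = 0.214000
Of this, 0.159750 comes from 0.71×0.225 (the ground-station outage=true cases).
P(ground-station outage | telemetry dropout, ¬attitude-control fault) = 0.159750 / 0.214000 ≈ 0.7465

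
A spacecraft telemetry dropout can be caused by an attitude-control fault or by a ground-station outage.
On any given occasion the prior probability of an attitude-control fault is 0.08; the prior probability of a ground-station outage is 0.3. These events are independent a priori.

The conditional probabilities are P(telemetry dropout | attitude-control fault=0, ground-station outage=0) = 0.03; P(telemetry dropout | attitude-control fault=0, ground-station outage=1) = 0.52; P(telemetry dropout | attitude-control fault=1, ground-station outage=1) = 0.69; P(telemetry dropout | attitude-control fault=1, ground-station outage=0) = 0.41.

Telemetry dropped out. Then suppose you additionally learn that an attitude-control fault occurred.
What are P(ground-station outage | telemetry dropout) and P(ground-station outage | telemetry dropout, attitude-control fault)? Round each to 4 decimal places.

P(ground-station outage | telemetry dropout) ≈ 0.7911; P(ground-station outage | telemetry dropout, attitude-control fault) ≈ 0.4190

P(telemetry dropout) = 0.03×0.92×0.7 + 0.52×0.92×0.3 + 0.41×0.08×0.7 + 0.69×0.08×0.3 = 0.019320 + 0.143520 + 0.022960 + 0.016560 = 0.202360
Restricting to configurations with ground-station outage present: 0.143520 + 0.016560 = 0.160080.
P(ground-station outage | telemetry dropout) = 0.160080 / 0.202360 ≈ 0.7911

Now condition on the additional information:
By total probability over both values of ground-station outage:
  P(telemetry dropout | attitude-control fault) = 0.41×0.7 + 0.69×0.3
        = 0.287000 + 0.207000 = 0.494000
Configurations with ground-station outage contribute 0.207000, so
  P(ground-station outage | telemetry dropout, attitude-control fault) = 0.207000 / 0.494000 ≈ 0.4190
This is intercausal reasoning (explaining away): once attitude-control fault accounts for the telemetry dropout, ground-station outage becomes less likely.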